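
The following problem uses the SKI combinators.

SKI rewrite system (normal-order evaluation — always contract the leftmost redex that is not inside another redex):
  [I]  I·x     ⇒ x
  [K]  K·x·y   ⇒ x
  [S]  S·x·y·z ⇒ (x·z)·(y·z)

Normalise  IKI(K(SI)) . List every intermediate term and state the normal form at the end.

Answer: normal form = I  (in 2 steps)

Derivation:
  start: IKI(K(SI))
  step 1: KI(K(SI))
  step 2: I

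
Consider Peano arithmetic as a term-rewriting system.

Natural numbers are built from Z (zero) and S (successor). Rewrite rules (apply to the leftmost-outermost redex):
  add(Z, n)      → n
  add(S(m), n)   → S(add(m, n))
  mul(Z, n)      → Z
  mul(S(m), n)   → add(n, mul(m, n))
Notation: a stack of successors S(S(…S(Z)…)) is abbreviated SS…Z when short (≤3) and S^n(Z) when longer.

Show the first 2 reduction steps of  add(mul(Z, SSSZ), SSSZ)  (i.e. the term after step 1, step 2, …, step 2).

  start: add(mul(Z, SSSZ), SSSZ)
  step 1: add(Z, SSSZ)
  step 2: SSSZ

Answer: after 2 steps: SSSZ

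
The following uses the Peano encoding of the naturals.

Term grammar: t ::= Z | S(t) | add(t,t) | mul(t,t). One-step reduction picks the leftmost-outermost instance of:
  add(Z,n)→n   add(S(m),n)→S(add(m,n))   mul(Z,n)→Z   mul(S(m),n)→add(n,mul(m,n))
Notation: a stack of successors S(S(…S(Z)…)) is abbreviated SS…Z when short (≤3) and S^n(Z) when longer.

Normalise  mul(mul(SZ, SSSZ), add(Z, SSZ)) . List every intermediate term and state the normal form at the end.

Answer: normal form = S^6(Z)  (in 22 steps)

Working:
  start: mul(mul(SZ, SSSZ), add(Z, SSZ))
  →1  mul(add(SSSZ, mul(Z, SSSZ)), add(Z, SSZ))
  →2  mul(S(add(SSZ, mul(Z, SSSZ))), add(Z, SSZ))
  →3  add(add(Z, SSZ), mul(add(SSZ, mul(Z, SSSZ)), add(Z, SSZ)))
  →4  add(SSZ, mul(add(SSZ, mul(Z, SSSZ)), add(Z, SSZ)))
  →5  S(add(SZ, mul(add(SSZ, mul(Z, SSSZ)), add(Z, SSZ))))
  →6  S(S(add(Z, mul(add(SSZ, mul(Z, SSSZ)), add(Z, SSZ)))))
  →7  S(S(mul(add(SSZ, mul(Z, SSSZ)), add(Z, SSZ))))
  →8  S(S(mul(S(add(SZ, mul(Z, SSSZ))), add(Z, SSZ))))
  →9  S(S(add(add(Z, SSZ), mul(add(SZ, mul(Z, SSSZ)), add(Z, SSZ)))))
  →10  S(S(add(SSZ, mul(add(SZ, mul(Z, SSSZ)), add(Z, SSZ)))))
  →11  S(S(S(add(SZ, mul(add(SZ, mul(Z, SSSZ)), add(Z, SSZ))))))
  →12  S(S(S(S(add(Z, mul(add(SZ, mul(Z, SSSZ)), add(Z, SSZ)))))))
  →13  S(S(S(S(mul(add(SZ, mul(Z, SSSZ)), add(Z, SSZ))))))
  →14  S(S(S(S(mul(S(add(Z, mul(Z, SSSZ))), add(Z, SSZ))))))
  →15  S(S(S(S(add(add(Z, SSZ), mul(add(Z, mul(Z, SSSZ)), add(Z, SSZ)))))))
  →16  S(S(S(S(add(SSZ, mul(add(Z, mul(Z, SSSZ)), add(Z, SSZ)))))))
  →17  S(S(S(S(S(add(SZ, mul(add(Z, mul(Z, SSSZ)), add(Z, SSZ))))))))
  →18  S(S(S(S(S(S(add(Z, mul(add(Z, mul(Z, SSSZ)), add(Z, SSZ)))))))))
  →19  S(S(S(S(S(S(mul(add(Z, mul(Z, SSSZ)), add(Z, SSZ))))))))
  →20  S(S(S(S(S(S(mul(mul(Z, SSSZ), add(Z, SSZ))))))))
  →21  S(S(S(S(S(S(mul(Z, add(Z, SSZ))))))))
  →22  S^6(Z)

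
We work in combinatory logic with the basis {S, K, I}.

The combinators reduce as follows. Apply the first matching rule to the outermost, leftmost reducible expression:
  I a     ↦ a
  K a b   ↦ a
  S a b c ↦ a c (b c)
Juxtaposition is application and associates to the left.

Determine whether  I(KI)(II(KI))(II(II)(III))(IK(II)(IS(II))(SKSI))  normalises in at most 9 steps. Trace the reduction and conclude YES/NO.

  start: I(KI)(II(KI))(II(II)(III))(IK(II)(IS(II))(SKSI))
  step 1: KI(II(KI))(II(II)(III))(IK(II)(IS(II))(SKSI))
  step 2: I(II(II)(III))(IK(II)(IS(II))(SKSI))
  step 3: II(II)(III)(IK(II)(IS(II))(SKSI))
  step 4: I(II)(III)(IK(II)(IS(II))(SKSI))
  step 5: II(III)(IK(II)(IS(II))(SKSI))
  step 6: I(III)(IK(II)(IS(II))(SKSI))
  step 7: III(IK(II)(IS(II))(SKSI))
  step 8: II(IK(II)(IS(II))(SKSI))
  step 9: I(IK(II)(IS(II))(SKSI))

Answer: NO — after 9 steps the term is I(IK(II)(IS(II))(SKSI)), not yet normal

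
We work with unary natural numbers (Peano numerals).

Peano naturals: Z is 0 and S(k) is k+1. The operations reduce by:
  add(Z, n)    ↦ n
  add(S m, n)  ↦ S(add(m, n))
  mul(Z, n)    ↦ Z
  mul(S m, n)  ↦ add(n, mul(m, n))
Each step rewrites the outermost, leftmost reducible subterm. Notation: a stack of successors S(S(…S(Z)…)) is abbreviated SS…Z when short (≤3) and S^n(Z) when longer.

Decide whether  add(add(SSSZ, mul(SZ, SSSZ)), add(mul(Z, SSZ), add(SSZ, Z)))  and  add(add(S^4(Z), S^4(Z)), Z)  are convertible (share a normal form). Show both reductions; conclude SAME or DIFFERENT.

Term A:
  start: add(add(SSSZ, mul(SZ, SSSZ)), add(mul(Z, SSZ), add(SSZ, Z)))
  step 1: add(S(add(SSZ, mul(SZ, SSSZ))), add(mul(Z, SSZ), add(SSZ, Z)))
  step 2: S(add(add(SSZ, mul(SZ, SSSZ)), add(mul(Z, SSZ), add(SSZ, Z))))
  step 3: S(add(S(add(SZ, mul(SZ, SSSZ))), add(mul(Z, SSZ), add(SSZ, Z))))
  step 4: S(S(add(add(SZ, mul(SZ, SSSZ)), add(mul(Z, SSZ), add(SSZ, Z)))))
  step 5: S(S(add(S(add(Z, mul(SZ, SSSZ))), add(mul(Z, SSZ), add(SSZ, Z)))))
  step 6: S(S(S(add(add(Z, mul(SZ, SSSZ)), add(mul(Z, SSZ), add(SSZ, Z))))))
  step 7: S(S(S(add(mul(SZ, SSSZ), add(mul(Z, SSZ), add(SSZ, Z))))))
  step 8: S(S(S(add(add(SSSZ, mul(Z, SSSZ)), add(mul(Z, SSZ), add(SSZ, Z))))))
  step 9: S(S(S(add(S(add(SSZ, mul(Z, SSSZ))), add(mul(Z, SSZ), add(SSZ, Z))))))
  step 10: S(S(S(S(add(add(SSZ, mul(Z, SSSZ)), add(mul(Z, SSZ), add(SSZ, Z)))))))
  step 11: S(S(S(S(add(S(add(SZ, mul(Z, SSSZ))), add(mul(Z, SSZ), add(SSZ, Z)))))))
  step 12: S(S(S(S(S(add(add(SZ, mul(Z, SSSZ)), add(mul(Z, SSZ), add(SSZ, Z))))))))
  step 13: S(S(S(S(S(add(S(add(Z, mul(Z, SSSZ))), add(mul(Z, SSZ), add(SSZ, Z))))))))
  step 14: S(S(S(S(S(S(add(add(Z, mul(Z, SSSZ)), add(mul(Z, SSZ), add(SSZ, Z)))))))))
  step 15: S(S(S(S(S(S(add(mul(Z, SSSZ), add(mul(Z, SSZ), add(SSZ, Z)))))))))
  step 16: S(S(S(S(S(S(add(Z, add(mul(Z, SSZ), add(SSZ, Z)))))))))
  step 17: S(S(S(S(S(S(add(mul(Z, SSZ), add(SSZ, Z))))))))
  step 18: S(S(S(S(S(S(add(Z, add(SSZ, Z))))))))
  step 19: S(S(S(S(S(S(add(SSZ, Z)))))))
  step 20: S(S(S(S(S(S(S(add(SZ, Z))))))))
  step 21: S(S(S(S(S(S(S(S(add(Z, Z)))))))))
  step 22: S^8(Z)

Term B:
  start: add(add(S^4(Z), S^4(Z)), Z)
  step 1: add(S(add(SSSZ, S^4(Z))), Z)
  step 2: S(add(add(SSSZ, S^4(Z)), Z))
  step 3: S(add(S(add(SSZ, S^4(Z))), Z))
  step 4: S(S(add(add(SSZ, S^4(Z)), Z)))
  step 5: S(S(add(S(add(SZ, S^4(Z))), Z)))
  step 6: S(S(S(add(add(SZ, S^4(Z)), Z))))
  step 7: S(S(S(add(S(add(Z, S^4(Z))), Z))))
  step 8: S(S(S(S(add(add(Z, S^4(Z)), Z)))))
  step 9: S(S(S(S(add(S^4(Z), Z)))))
  step 10: S(S(S(S(S(add(SSSZ, Z))))))
  step 11: S(S(S(S(S(S(add(SSZ, Z)))))))
  step 12: S(S(S(S(S(S(S(add(SZ, Z))))))))
  step 13: S(S(S(S(S(S(S(S(add(Z, Z)))))))))
  step 14: S^8(Z)

Answer: SAME — A ⇓ S^8(Z), B ⇓ S^8(Z)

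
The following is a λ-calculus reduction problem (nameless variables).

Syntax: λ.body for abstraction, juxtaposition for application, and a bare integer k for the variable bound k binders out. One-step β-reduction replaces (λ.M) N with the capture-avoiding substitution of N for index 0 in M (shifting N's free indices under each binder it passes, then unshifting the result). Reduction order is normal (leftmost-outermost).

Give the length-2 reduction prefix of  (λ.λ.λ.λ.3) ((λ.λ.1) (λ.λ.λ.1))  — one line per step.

  start: (λ.λ.λ.λ.3) ((λ.λ.1) (λ.λ.λ.1))
  [1] λ.λ.λ.(λ.λ.1) (λ.λ.λ.1)
  [2] λ.λ.λ.λ.λ.λ.λ.1

Answer: after 2 steps: λ.λ.λ.λ.λ.λ.λ.1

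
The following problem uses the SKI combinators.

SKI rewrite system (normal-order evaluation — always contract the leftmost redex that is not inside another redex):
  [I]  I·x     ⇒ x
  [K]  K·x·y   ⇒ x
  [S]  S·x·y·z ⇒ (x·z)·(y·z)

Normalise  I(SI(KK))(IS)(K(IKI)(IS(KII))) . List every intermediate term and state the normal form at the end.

  start: I(SI(KK))(IS)(K(IKI)(IS(KII)))
  [1] SI(KK)(IS)(K(IKI)(IS(KII)))
  [2] I(IS)(KK(IS))(K(IKI)(IS(KII)))
  [3] IS(KK(IS))(K(IKI)(IS(KII)))
  [4] S(KK(IS))(K(IKI)(IS(KII)))
  [5] SK(K(IKI)(IS(KII)))
  [6] SK(IKI)
  [7] SK(KI)

Answer: normal form = SK(KI)  (in 7 steps)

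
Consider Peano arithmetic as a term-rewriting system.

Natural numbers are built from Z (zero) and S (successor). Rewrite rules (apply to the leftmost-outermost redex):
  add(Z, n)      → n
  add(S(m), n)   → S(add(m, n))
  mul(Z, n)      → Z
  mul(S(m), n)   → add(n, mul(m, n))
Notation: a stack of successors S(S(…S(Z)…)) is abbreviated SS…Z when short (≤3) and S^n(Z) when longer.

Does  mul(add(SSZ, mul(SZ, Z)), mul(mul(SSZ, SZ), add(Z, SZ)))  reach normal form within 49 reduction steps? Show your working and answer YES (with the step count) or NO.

Answer: YES — reaches normal form S^4(Z) in 47 ≤ 49 steps

Working:
  start: mul(add(SSZ, mul(SZ, Z)), mul(mul(SSZ, SZ), add(Z, SZ)))
  →1  mul(S(add(SZ, mul(SZ, Z))), mul(mul(SSZ, SZ), add(Z, SZ)))
  →2  add(mul(mul(SSZ, SZ), add(Z, SZ)), mul(add(SZ, mul(SZ, Z)), mul(mul(SSZ, SZ), add(Z, SZ))))
  →3  add(mul(add(SZ, mul(SZ, SZ)), add(Z, SZ)), mul(add(SZ, mul(SZ, Z)), mul(mul(SSZ, SZ), add(Z, SZ))))
  →4  add(mul(S(add(Z, mul(SZ, SZ))), add(Z, SZ)), mul(add(SZ, mul(SZ, Z)), mul(mul(SSZ, SZ), add(Z, SZ))))
  →5  add(add(add(Z, SZ), mul(add(Z, mul(SZ, SZ)), add(Z, SZ))), mul(add(SZ, mul(SZ, Z)), mul(mul(SSZ, SZ), add(Z, SZ))))
  →6  add(add(SZ, mul(add(Z, mul(SZ, SZ)), add(Z, SZ))), mul(add(SZ, mul(SZ, Z)), mul(mul(SSZ, SZ), add(Z, SZ))))
  →7  add(S(add(Z, mul(add(Z, mul(SZ, SZ)), add(Z, SZ)))), mul(add(SZ, mul(SZ, Z)), mul(mul(SSZ, SZ), add(Z, SZ))))
  →8  S(add(add(Z, mul(add(Z, mul(SZ, SZ)), add(Z, SZ))), mul(add(SZ, mul(SZ, Z)), mul(mul(SSZ, SZ), add(Z, SZ)))))
  →9  S(add(mul(add(Z, mul(SZ, SZ)), add(Z, SZ)), mul(add(SZ, mul(SZ, Z)), mul(mul(SSZ, SZ), add(Z, SZ)))))
  →10  S(add(mul(mul(SZ, SZ), add(Z, SZ)), mul(add(SZ, mul(SZ, Z)), mul(mul(SSZ, SZ), add(Z, SZ)))))
  →11  S(add(mul(add(SZ, mul(Z, SZ)), add(Z, SZ)), mul(add(SZ, mul(SZ, Z)), mul(mul(SSZ, SZ), add(Z, SZ)))))
  →12  S(add(mul(S(add(Z, mul(Z, SZ))), add(Z, SZ)), mul(add(SZ, mul(SZ, Z)), mul(mul(SSZ, SZ), add(Z, SZ)))))
  →13  S(add(add(add(Z, SZ), mul(add(Z, mul(Z, SZ)), add(Z, SZ))), mul(add(SZ, mul(SZ, Z)), mul(mul(SSZ, SZ), add(Z, SZ)))))
  →14  S(add(add(SZ, mul(add(Z, mul(Z, SZ)), add(Z, SZ))), mul(add(SZ, mul(SZ, Z)), mul(mul(SSZ, SZ), add(Z, SZ)))))
  →15  S(add(S(add(Z, mul(add(Z, mul(Z, SZ)), add(Z, SZ)))), mul(add(SZ, mul(SZ, Z)), mul(mul(SSZ, SZ), add(Z, SZ)))))
  →16  S(S(add(add(Z, mul(add(Z, mul(Z, SZ)), add(Z, SZ))), mul(add(SZ, mul(SZ, Z)), mul(mul(SSZ, SZ), add(Z, SZ))))))
  →17  S(S(add(mul(add(Z, mul(Z, SZ)), add(Z, SZ)), mul(add(SZ, mul(SZ, Z)), mul(mul(SSZ, SZ), add(Z, SZ))))))
  →18  S(S(add(mul(mul(Z, SZ), add(Z, SZ)), mul(add(SZ, mul(SZ, Z)), mul(mul(SSZ, SZ), add(Z, SZ))))))
  →19  S(S(add(mul(Z, add(Z, SZ)), mul(add(SZ, mul(SZ, Z)), mul(mul(SSZ, SZ), add(Z, SZ))))))
  →20  S(S(add(Z, mul(add(SZ, mul(SZ, Z)), mul(mul(SSZ, SZ), add(Z, SZ))))))
  →21  S(S(mul(add(SZ, mul(SZ, Z)), mul(mul(SSZ, SZ), add(Z, SZ)))))
  →22  S(S(mul(S(add(Z, mul(SZ, Z))), mul(mul(SSZ, SZ), add(Z, SZ)))))
  →23  S(S(add(mul(mul(SSZ, SZ), add(Z, SZ)), mul(add(Z, mul(SZ, Z)), mul(mul(SSZ, SZ), add(Z, SZ))))))
  →24  S(S(add(mul(add(SZ, mul(SZ, SZ)), add(Z, SZ)), mul(add(Z, mul(SZ, Z)), mul(mul(SSZ, SZ), add(Z, SZ))))))
  →25  S(S(add(mul(S(add(Z, mul(SZ, SZ))), add(Z, SZ)), mul(add(Z, mul(SZ, Z)), mul(mul(SSZ, SZ), add(Z, SZ))))))
  →26  S(S(add(add(add(Z, SZ), mul(add(Z, mul(SZ, SZ)), add(Z, SZ))), mul(add(Z, mul(SZ, Z)), mul(mul(SSZ, SZ), add(Z, SZ))))))
  →27  S(S(add(add(SZ, mul(add(Z, mul(SZ, SZ)), add(Z, SZ))), mul(add(Z, mul(SZ, Z)), mul(mul(SSZ, SZ), add(Z, SZ))))))
  →28  S(S(add(S(add(Z, mul(add(Z, mul(SZ, SZ)), add(Z, SZ)))), mul(add(Z, mul(SZ, Z)), mul(mul(SSZ, SZ), add(Z, SZ))))))
  →29  S(S(S(add(add(Z, mul(add(Z, mul(SZ, SZ)), add(Z, SZ))), mul(add(Z, mul(SZ, Z)), mul(mul(SSZ, SZ), add(Z, SZ)))))))
  →30  S(S(S(add(mul(add(Z, mul(SZ, SZ)), add(Z, SZ)), mul(add(Z, mul(SZ, Z)), mul(mul(SSZ, SZ), add(Z, SZ)))))))
  →31  S(S(S(add(mul(mul(SZ, SZ), add(Z, SZ)), mul(add(Z, mul(SZ, Z)), mul(mul(SSZ, SZ), add(Z, SZ)))))))
  →32  S(S(S(add(mul(add(SZ, mul(Z, SZ)), add(Z, SZ)), mul(add(Z, mul(SZ, Z)), mul(mul(SSZ, SZ), add(Z, SZ)))))))
  →33  S(S(S(add(mul(S(add(Z, mul(Z, SZ))), add(Z, SZ)), mul(add(Z, mul(SZ, Z)), mul(mul(SSZ, SZ), add(Z, SZ)))))))
  →34  S(S(S(add(add(add(Z, SZ), mul(add(Z, mul(Z, SZ)), add(Z, SZ))), mul(add(Z, mul(SZ, Z)), mul(mul(SSZ, SZ), add(Z, SZ)))))))
  →35  S(S(S(add(add(SZ, mul(add(Z, mul(Z, SZ)), add(Z, SZ))), mul(add(Z, mul(SZ, Z)), mul(mul(SSZ, SZ), add(Z, SZ)))))))
  →36  S(S(S(add(S(add(Z, mul(add(Z, mul(Z, SZ)), add(Z, SZ)))), mul(add(Z, mul(SZ, Z)), mul(mul(SSZ, SZ), add(Z, SZ)))))))
  →37  S(S(S(S(add(add(Z, mul(add(Z, mul(Z, SZ)), add(Z, SZ))), mul(add(Z, mul(SZ, Z)), mul(mul(SSZ, SZ), add(Z, SZ))))))))
  →38  S(S(S(S(add(mul(add(Z, mul(Z, SZ)), add(Z, SZ)), mul(add(Z, mul(SZ, Z)), mul(mul(SSZ, SZ), add(Z, SZ))))))))
  →39  S(S(S(S(add(mul(mul(Z, SZ), add(Z, SZ)), mul(add(Z, mul(SZ, Z)), mul(mul(SSZ, SZ), add(Z, SZ))))))))
  →40  S(S(S(S(add(mul(Z, add(Z, SZ)), mul(add(Z, mul(SZ, Z)), mul(mul(SSZ, SZ), add(Z, SZ))))))))
  →41  S(S(S(S(add(Z, mul(add(Z, mul(SZ, Z)), mul(mul(SSZ, SZ), add(Z, SZ))))))))
  →42  S(S(S(S(mul(add(Z, mul(SZ, Z)), mul(mul(SSZ, SZ), add(Z, SZ)))))))
  →43  S(S(S(S(mul(mul(SZ, Z), mul(mul(SSZ, SZ), add(Z, SZ)))))))
  →44  S(S(S(S(mul(add(Z, mul(Z, Z)), mul(mul(SSZ, SZ), add(Z, SZ)))))))
  →45  S(S(S(S(mul(mul(Z, Z), mul(mul(SSZ, SZ), add(Z, SZ)))))))
  →46  S(S(S(S(mul(Z, mul(mul(SSZ, SZ), add(Z, SZ)))))))
  →47  S^4(Z)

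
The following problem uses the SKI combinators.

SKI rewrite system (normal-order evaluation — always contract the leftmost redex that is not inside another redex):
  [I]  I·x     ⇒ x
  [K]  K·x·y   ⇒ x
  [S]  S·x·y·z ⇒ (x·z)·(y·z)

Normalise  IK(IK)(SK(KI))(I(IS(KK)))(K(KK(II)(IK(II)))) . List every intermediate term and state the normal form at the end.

  start: IK(IK)(SK(KI))(I(IS(KK)))(K(KK(II)(IK(II))))
  [1] K(IK)(SK(KI))(I(IS(KK)))(K(KK(II)(IK(II))))
  [2] IK(I(IS(KK)))(K(KK(II)(IK(II))))
  [3] K(I(IS(KK)))(K(KK(II)(IK(II))))
  [4] I(IS(KK))
  [5] IS(KK)
  [6] S(KK)

Answer: normal form = S(KK)  (in 6 steps)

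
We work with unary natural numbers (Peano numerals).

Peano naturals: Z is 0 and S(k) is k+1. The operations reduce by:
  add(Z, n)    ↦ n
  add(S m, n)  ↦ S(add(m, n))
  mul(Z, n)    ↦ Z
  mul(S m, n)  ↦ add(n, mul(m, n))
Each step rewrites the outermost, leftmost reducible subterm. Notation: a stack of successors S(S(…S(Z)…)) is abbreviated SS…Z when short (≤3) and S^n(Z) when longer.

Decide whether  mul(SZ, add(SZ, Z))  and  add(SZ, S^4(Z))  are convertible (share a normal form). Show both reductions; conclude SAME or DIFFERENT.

Answer: DIFFERENT — A ⇓ SZ, B ⇓ S^5(Z)

Derivation:
Term A:
  start: mul(SZ, add(SZ, Z))
  →1  add(add(SZ, Z), mul(Z, add(SZ, Z)))
  →2  add(S(add(Z, Z)), mul(Z, add(SZ, Z)))
  →3  S(add(add(Z, Z), mul(Z, add(SZ, Z))))
  →4  S(add(Z, mul(Z, add(SZ, Z))))
  →5  S(mul(Z, add(SZ, Z)))
  →6  SZ

Term B:
  start: add(SZ, S^4(Z))
  →1  S(add(Z, S^4(Z)))
  →2  S^5(Z)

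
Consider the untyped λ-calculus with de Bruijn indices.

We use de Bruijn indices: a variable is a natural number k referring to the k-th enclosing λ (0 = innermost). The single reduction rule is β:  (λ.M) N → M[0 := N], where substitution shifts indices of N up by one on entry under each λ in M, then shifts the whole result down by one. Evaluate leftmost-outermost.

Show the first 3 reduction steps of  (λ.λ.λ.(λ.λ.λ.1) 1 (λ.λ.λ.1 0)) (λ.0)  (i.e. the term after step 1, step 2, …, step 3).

  start: (λ.λ.λ.(λ.λ.λ.1) 1 (λ.λ.λ.1 0)) (λ.0)
  →1  λ.λ.(λ.λ.λ.1) 1 (λ.λ.λ.1 0)
  →2  λ.λ.(λ.λ.1) (λ.λ.λ.1 0)
  →3  λ.λ.λ.λ.λ.λ.1 0

Answer: after 3 steps: λ.λ.λ.λ.λ.λ.1 0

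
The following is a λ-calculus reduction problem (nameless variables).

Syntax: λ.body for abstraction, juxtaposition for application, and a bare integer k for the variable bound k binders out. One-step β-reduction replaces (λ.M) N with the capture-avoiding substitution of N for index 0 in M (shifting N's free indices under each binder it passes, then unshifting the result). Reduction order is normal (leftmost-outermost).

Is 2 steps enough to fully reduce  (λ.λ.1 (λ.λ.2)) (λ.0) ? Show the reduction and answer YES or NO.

Answer: YES — reaches normal form λ.λ.λ.2 in 2 ≤ 2 steps

Working:
  start: (λ.λ.1 (λ.λ.2)) (λ.0)
  step 1: λ.(λ.0) (λ.λ.2)
  step 2: λ.λ.λ.2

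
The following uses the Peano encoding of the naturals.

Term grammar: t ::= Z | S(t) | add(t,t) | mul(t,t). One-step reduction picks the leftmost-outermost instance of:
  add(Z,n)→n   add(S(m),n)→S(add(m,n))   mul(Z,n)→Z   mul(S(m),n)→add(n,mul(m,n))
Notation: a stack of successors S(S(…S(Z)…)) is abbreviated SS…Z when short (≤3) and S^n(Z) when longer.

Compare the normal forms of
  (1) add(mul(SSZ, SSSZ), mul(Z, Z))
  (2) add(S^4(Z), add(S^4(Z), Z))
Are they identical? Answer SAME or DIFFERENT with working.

Term A:
  start: add(mul(SSZ, SSSZ), mul(Z, Z))
  →1  add(add(SSSZ, mul(SZ, SSSZ)), mul(Z, Z))
  →2  add(S(add(SSZ, mul(SZ, SSSZ))), mul(Z, Z))
  →3  S(add(add(SSZ, mul(SZ, SSSZ)), mul(Z, Z)))
  →4  S(add(S(add(SZ, mul(SZ, SSSZ))), mul(Z, Z)))
  →5  S(S(add(add(SZ, mul(SZ, SSSZ)), mul(Z, Z))))
  →6  S(S(add(S(add(Z, mul(SZ, SSSZ))), mul(Z, Z))))
  →7  S(S(S(add(add(Z, mul(SZ, SSSZ)), mul(Z, Z)))))
  →8  S(S(S(add(mul(SZ, SSSZ), mul(Z, Z)))))
  →9  S(S(S(add(add(SSSZ, mul(Z, SSSZ)), mul(Z, Z)))))
  →10  S(S(S(add(S(add(SSZ, mul(Z, SSSZ))), mul(Z, Z)))))
  →11  S(S(S(S(add(add(SSZ, mul(Z, SSSZ)), mul(Z, Z))))))
  →12  S(S(S(S(add(S(add(SZ, mul(Z, SSSZ))), mul(Z, Z))))))
  →13  S(S(S(S(S(add(add(SZ, mul(Z, SSSZ)), mul(Z, Z)))))))
  →14  S(S(S(S(S(add(S(add(Z, mul(Z, SSSZ))), mul(Z, Z)))))))
  →15  S(S(S(S(S(S(add(add(Z, mul(Z, SSSZ)), mul(Z, Z))))))))
  →16  S(S(S(S(S(S(add(mul(Z, SSSZ), mul(Z, Z))))))))
  →17  S(S(S(S(S(S(add(Z, mul(Z, Z))))))))
  →18  S(S(S(S(S(S(mul(Z, Z)))))))
  →19  S^6(Z)

Term B:
  start: add(S^4(Z), add(S^4(Z), Z))
  →1  S(add(SSSZ, add(S^4(Z), Z)))
  →2  S(S(add(SSZ, add(S^4(Z), Z))))
  →3  S(S(S(add(SZ, add(S^4(Z), Z)))))
  →4  S(S(S(S(add(Z, add(S^4(Z), Z))))))
  →5  S(S(S(S(add(S^4(Z), Z)))))
  →6  S(S(S(S(S(add(SSSZ, Z))))))
  →7  S(S(S(S(S(S(add(SSZ, Z)))))))
  →8  S(S(S(S(S(S(S(add(SZ, Z))))))))
  →9  S(S(S(S(S(S(S(S(add(Z, Z)))))))))
  →10  S^8(Z)

Answer: DIFFERENT — A ⇓ S^6(Z), B ⇓ S^8(Z)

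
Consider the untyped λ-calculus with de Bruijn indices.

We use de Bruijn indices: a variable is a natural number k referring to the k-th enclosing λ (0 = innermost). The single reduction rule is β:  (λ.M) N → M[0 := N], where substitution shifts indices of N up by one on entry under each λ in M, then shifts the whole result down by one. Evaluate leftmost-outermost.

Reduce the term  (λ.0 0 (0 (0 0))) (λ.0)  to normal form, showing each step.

  start: (λ.0 0 (0 (0 0))) (λ.0)
  step 1: (λ.0) (λ.0) ((λ.0) ((λ.0) (λ.0)))
  step 2: (λ.0) ((λ.0) ((λ.0) (λ.0)))
  step 3: (λ.0) ((λ.0) (λ.0))
  step 4: (λ.0) (λ.0)
  step 5: λ.0

Answer: normal form = λ.0  (in 5 steps)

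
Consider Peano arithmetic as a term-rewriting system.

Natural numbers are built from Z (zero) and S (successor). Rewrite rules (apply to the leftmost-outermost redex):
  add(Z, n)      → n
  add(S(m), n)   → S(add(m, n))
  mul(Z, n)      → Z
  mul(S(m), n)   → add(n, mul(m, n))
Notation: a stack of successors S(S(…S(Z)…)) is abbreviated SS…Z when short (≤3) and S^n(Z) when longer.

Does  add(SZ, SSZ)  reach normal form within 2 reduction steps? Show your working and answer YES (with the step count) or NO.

Answer: YES — reaches normal form SSSZ in 2 ≤ 2 steps

Working:
  start: add(SZ, SSZ)
  [1] S(add(Z, SSZ))
  [2] SSSZ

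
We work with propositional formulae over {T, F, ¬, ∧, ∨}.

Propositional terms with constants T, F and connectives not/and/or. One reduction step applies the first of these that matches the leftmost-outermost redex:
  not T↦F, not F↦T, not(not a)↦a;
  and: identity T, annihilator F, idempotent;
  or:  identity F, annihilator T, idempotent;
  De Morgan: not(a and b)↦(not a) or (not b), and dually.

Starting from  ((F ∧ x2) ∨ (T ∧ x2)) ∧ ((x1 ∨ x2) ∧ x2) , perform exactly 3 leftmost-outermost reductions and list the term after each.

Answer: after 3 steps: x2 ∧ ((x1 ∨ x2) ∧ x2)

Reduction:
  start: ((F ∧ x2) ∨ (T ∧ x2)) ∧ ((x1 ∨ x2) ∧ x2)
  [1] (F ∨ (T ∧ x2)) ∧ ((x1 ∨ x2) ∧ x2)
  [2] (T ∧ x2) ∧ ((x1 ∨ x2) ∧ x2)
  [3] x2 ∧ ((x1 ∨ x2) ∧ x2)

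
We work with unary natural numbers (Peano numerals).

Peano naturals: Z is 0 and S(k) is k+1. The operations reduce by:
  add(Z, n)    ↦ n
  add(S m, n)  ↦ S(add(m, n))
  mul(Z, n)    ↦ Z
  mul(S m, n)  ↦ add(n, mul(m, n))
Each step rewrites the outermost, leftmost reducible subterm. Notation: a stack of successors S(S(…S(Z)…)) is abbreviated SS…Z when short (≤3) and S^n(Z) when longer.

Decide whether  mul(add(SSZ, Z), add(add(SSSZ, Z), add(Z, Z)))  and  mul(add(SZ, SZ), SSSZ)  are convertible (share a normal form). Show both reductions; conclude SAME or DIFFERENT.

Term A:
  start: mul(add(SSZ, Z), add(add(SSSZ, Z), add(Z, Z)))
  →1  mul(S(add(SZ, Z)), add(add(SSSZ, Z), add(Z, Z)))
  →2  add(add(add(SSSZ, Z), add(Z, Z)), mul(add(SZ, Z), add(add(SSSZ, Z), add(Z, Z))))
  →3  add(add(S(add(SSZ, Z)), add(Z, Z)), mul(add(SZ, Z), add(add(SSSZ, Z), add(Z, Z))))
  →4  add(S(add(add(SSZ, Z), add(Z, Z))), mul(add(SZ, Z), add(add(SSSZ, Z), add(Z, Z))))
  →5  S(add(add(add(SSZ, Z), add(Z, Z)), mul(add(SZ, Z), add(add(SSSZ, Z), add(Z, Z)))))
  →6  S(add(add(S(add(SZ, Z)), add(Z, Z)), mul(add(SZ, Z), add(add(SSSZ, Z), add(Z, Z)))))
  →7  S(add(S(add(add(SZ, Z), add(Z, Z))), mul(add(SZ, Z), add(add(SSSZ, Z), add(Z, Z)))))
  →8  S(S(add(add(add(SZ, Z), add(Z, Z)), mul(add(SZ, Z), add(add(SSSZ, Z), add(Z, Z))))))
  →9  S(S(add(add(S(add(Z, Z)), add(Z, Z)), mul(add(SZ, Z), add(add(SSSZ, Z), add(Z, Z))))))
  →10  S(S(add(S(add(add(Z, Z), add(Z, Z))), mul(add(SZ, Z), add(add(SSSZ, Z), add(Z, Z))))))
  →11  S(S(S(add(add(add(Z, Z), add(Z, Z)), mul(add(SZ, Z), add(add(SSSZ, Z), add(Z, Z)))))))
  →12  S(S(S(add(add(Z, add(Z, Z)), mul(add(SZ, Z), add(add(SSSZ, Z), add(Z, Z)))))))
  →13  S(S(S(add(add(Z, Z), mul(add(SZ, Z), add(add(SSSZ, Z), add(Z, Z)))))))
  →14  S(S(S(add(Z, mul(add(SZ, Z), add(add(SSSZ, Z), add(Z, Z)))))))
  →15  S(S(S(mul(add(SZ, Z), add(add(SSSZ, Z), add(Z, Z))))))
  →16  S(S(S(mul(S(add(Z, Z)), add(add(SSSZ, Z), add(Z, Z))))))
  →17  S(S(S(add(add(add(SSSZ, Z), add(Z, Z)), mul(add(Z, Z), add(add(SSSZ, Z), add(Z, Z)))))))
  →18  S(S(S(add(add(S(add(SSZ, Z)), add(Z, Z)), mul(add(Z, Z), add(add(SSSZ, Z), add(Z, Z)))))))
  →19  S(S(S(add(S(add(add(SSZ, Z), add(Z, Z))), mul(add(Z, Z), add(add(SSSZ, Z), add(Z, Z)))))))
  →20  S(S(S(S(add(add(add(SSZ, Z), add(Z, Z)), mul(add(Z, Z), add(add(SSSZ, Z), add(Z, Z))))))))
  →21  S(S(S(S(add(add(S(add(SZ, Z)), add(Z, Z)), mul(add(Z, Z), add(add(SSSZ, Z), add(Z, Z))))))))
  →22  S(S(S(S(add(S(add(add(SZ, Z), add(Z, Z))), mul(add(Z, Z), add(add(SSSZ, Z), add(Z, Z))))))))
  →23  S(S(S(S(S(add(add(add(SZ, Z), add(Z, Z)), mul(add(Z, Z), add(add(SSSZ, Z), add(Z, Z)))))))))
  →24  S(S(S(S(S(add(add(S(add(Z, Z)), add(Z, Z)), mul(add(Z, Z), add(add(SSSZ, Z), add(Z, Z)))))))))
  →25  S(S(S(S(S(add(S(add(add(Z, Z), add(Z, Z))), mul(add(Z, Z), add(add(SSSZ, Z), add(Z, Z)))))))))
  →26  S(S(S(S(S(S(add(add(add(Z, Z), add(Z, Z)), mul(add(Z, Z), add(add(SSSZ, Z), add(Z, Z))))))))))
  →27  S(S(S(S(S(S(add(add(Z, add(Z, Z)), mul(add(Z, Z), add(add(SSSZ, Z), add(Z, Z))))))))))
  →28  S(S(S(S(S(S(add(add(Z, Z), mul(add(Z, Z), add(add(SSSZ, Z), add(Z, Z))))))))))
  →29  S(S(S(S(S(S(add(Z, mul(add(Z, Z), add(add(SSSZ, Z), add(Z, Z))))))))))
  →30  S(S(S(S(S(S(mul(add(Z, Z), add(add(SSSZ, Z), add(Z, Z)))))))))
  →31  S(S(S(S(S(S(mul(Z, add(add(SSSZ, Z), add(Z, Z)))))))))
  →32  S^6(Z)

Term B:
  start: mul(add(SZ, SZ), SSSZ)
  →1  mul(S(add(Z, SZ)), SSSZ)
  →2  add(SSSZ, mul(add(Z, SZ), SSSZ))
  →3  S(add(SSZ, mul(add(Z, SZ), SSSZ)))
  →4  S(S(add(SZ, mul(add(Z, SZ), SSSZ))))
  →5  S(S(S(add(Z, mul(add(Z, SZ), SSSZ)))))
  →6  S(S(S(mul(add(Z, SZ), SSSZ))))
  →7  S(S(S(mul(SZ, SSSZ))))
  →8  S(S(S(add(SSSZ, mul(Z, SSSZ)))))
  →9  S(S(S(S(add(SSZ, mul(Z, SSSZ))))))
  →10  S(S(S(S(S(add(SZ, mul(Z, SSSZ)))))))
  →11  S(S(S(S(S(S(add(Z, mul(Z, SSSZ))))))))
  →12  S(S(S(S(S(S(mul(Z, SSSZ)))))))
  →13  S^6(Z)

Answer: SAME — A ⇓ S^6(Z), B ⇓ S^6(Z)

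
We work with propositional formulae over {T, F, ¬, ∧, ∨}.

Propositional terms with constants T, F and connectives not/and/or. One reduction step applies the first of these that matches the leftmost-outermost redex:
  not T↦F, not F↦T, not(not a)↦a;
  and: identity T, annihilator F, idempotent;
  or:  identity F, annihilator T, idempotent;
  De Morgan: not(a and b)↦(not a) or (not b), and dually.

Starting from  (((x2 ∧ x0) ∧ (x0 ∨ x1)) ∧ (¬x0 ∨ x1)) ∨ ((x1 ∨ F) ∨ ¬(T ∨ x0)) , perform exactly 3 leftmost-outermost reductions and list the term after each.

Answer: after 3 steps: (((x2 ∧ x0) ∧ (x0 ∨ x1)) ∧ (¬x0 ∨ x1)) ∨ (x1 ∨ (F ∧ ¬x0))

Reduction:
  start: (((x2 ∧ x0) ∧ (x0 ∨ x1)) ∧ (¬x0 ∨ x1)) ∨ ((x1 ∨ F) ∨ ¬(T ∨ x0))
  step 1: (((x2 ∧ x0) ∧ (x0 ∨ x1)) ∧ (¬x0 ∨ x1)) ∨ (x1 ∨ ¬(T ∨ x0))
  step 2: (((x2 ∧ x0) ∧ (x0 ∨ x1)) ∧ (¬x0 ∨ x1)) ∨ (x1 ∨ (¬T ∧ ¬x0))
  step 3: (((x2 ∧ x0) ∧ (x0 ∨ x1)) ∧ (¬x0 ∨ x1)) ∨ (x1 ∨ (F ∧ ¬x0))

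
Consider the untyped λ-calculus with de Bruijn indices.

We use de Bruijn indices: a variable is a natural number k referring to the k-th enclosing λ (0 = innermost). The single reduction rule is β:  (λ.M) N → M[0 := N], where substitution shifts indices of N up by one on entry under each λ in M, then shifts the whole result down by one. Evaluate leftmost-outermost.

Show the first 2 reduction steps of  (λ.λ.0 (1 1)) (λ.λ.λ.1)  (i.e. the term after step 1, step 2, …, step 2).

  start: (λ.λ.0 (1 1)) (λ.λ.λ.1)
  [1] λ.0 ((λ.λ.λ.1) (λ.λ.λ.1))
  [2] λ.0 (λ.λ.1)

Answer: after 2 steps: λ.0 (λ.λ.1)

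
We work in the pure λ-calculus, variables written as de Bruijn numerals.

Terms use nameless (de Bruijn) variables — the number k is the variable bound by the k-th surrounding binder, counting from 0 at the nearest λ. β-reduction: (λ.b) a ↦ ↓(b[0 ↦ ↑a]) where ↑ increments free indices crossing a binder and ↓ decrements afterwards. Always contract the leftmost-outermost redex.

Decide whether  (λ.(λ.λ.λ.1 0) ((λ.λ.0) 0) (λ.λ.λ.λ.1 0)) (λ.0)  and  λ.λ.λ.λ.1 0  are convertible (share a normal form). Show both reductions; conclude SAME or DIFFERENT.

Term A:
  start: (λ.(λ.λ.λ.1 0) ((λ.λ.0) 0) (λ.λ.λ.λ.1 0)) (λ.0)
  step 1: (λ.λ.λ.1 0) ((λ.λ.0) (λ.0)) (λ.λ.λ.λ.1 0)
  step 2: (λ.λ.1 0) (λ.λ.λ.λ.1 0)
  step 3: λ.(λ.λ.λ.λ.1 0) 0
  step 4: λ.λ.λ.λ.1 0

Term B:
  start: λ.λ.λ.λ.1 0

Answer: SAME — A ⇓ λ.λ.λ.λ.1 0, B ⇓ λ.λ.λ.λ.1 0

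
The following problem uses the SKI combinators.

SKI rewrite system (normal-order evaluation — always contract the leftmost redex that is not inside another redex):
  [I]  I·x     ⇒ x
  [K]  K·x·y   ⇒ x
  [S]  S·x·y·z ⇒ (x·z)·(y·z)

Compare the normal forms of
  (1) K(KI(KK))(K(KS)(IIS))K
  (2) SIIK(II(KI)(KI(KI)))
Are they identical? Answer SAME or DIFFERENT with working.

Term A:
  start: K(KI(KK))(K(KS)(IIS))K
  step 1: KI(KK)K
  step 2: IK
  step 3: K

Term B:
  start: SIIK(II(KI)(KI(KI)))
  step 1: IK(IK)(II(KI)(KI(KI)))
  step 2: K(IK)(II(KI)(KI(KI)))
  step 3: IK
  step 4: K

Answer: SAME — A ⇓ K, B ⇓ K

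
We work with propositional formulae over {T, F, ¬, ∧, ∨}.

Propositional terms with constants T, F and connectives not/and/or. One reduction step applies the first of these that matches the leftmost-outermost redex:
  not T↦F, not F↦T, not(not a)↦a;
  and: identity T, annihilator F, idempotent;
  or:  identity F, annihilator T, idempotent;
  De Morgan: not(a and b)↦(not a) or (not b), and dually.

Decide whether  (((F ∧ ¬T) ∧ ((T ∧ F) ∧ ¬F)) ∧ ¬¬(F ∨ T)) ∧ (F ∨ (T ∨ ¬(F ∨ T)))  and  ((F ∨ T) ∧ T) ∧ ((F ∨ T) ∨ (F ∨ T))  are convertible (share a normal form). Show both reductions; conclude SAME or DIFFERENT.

Term A:
  start: (((F ∧ ¬T) ∧ ((T ∧ F) ∧ ¬F)) ∧ ¬¬(F ∨ T)) ∧ (F ∨ (T ∨ ¬(F ∨ T)))
  step 1: ((F ∧ ((T ∧ F) ∧ ¬F)) ∧ ¬¬(F ∨ T)) ∧ (F ∨ (T ∨ ¬(F ∨ T)))
  step 2: (F ∧ ¬¬(F ∨ T)) ∧ (F ∨ (T ∨ ¬(F ∨ T)))
  step 3: F ∧ (F ∨ (T ∨ ¬(F ∨ T)))
  step 4: F

Term B:
  start: ((F ∨ T) ∧ T) ∧ ((F ∨ T) ∨ (F ∨ T))
  step 1: (F ∨ T) ∧ ((F ∨ T) ∨ (F ∨ T))
  step 2: T ∧ ((F ∨ T) ∨ (F ∨ T))
  step 3: (F ∨ T) ∨ (F ∨ T)
  step 4: F ∨ T
  step 5: T

Answer: DIFFERENT — A ⇓ F, B ⇓ T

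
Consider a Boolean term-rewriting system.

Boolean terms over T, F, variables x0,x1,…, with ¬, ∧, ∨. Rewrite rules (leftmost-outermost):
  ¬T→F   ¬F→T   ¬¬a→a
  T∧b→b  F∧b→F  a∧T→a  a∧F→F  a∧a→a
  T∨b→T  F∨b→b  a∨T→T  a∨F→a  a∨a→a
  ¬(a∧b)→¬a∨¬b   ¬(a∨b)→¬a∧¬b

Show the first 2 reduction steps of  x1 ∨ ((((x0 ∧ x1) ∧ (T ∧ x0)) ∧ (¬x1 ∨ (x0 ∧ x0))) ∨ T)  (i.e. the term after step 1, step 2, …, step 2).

  start: x1 ∨ ((((x0 ∧ x1) ∧ (T ∧ x0)) ∧ (¬x1 ∨ (x0 ∧ x0))) ∨ T)
  step 1: x1 ∨ T
  step 2: T

Answer: after 2 steps: T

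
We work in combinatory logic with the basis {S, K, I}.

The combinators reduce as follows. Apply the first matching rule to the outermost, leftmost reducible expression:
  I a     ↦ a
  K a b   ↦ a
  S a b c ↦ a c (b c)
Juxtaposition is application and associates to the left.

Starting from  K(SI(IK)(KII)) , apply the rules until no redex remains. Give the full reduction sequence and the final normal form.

  start: K(SI(IK)(KII))
  step 1: K(I(KII)(IK(KII)))
  step 2: K(KII(IK(KII)))
  step 3: K(I(IK(KII)))
  step 4: K(IK(KII))
  step 5: K(K(KII))
  step 6: K(KI)

Answer: normal form = K(KI)  (in 6 steps)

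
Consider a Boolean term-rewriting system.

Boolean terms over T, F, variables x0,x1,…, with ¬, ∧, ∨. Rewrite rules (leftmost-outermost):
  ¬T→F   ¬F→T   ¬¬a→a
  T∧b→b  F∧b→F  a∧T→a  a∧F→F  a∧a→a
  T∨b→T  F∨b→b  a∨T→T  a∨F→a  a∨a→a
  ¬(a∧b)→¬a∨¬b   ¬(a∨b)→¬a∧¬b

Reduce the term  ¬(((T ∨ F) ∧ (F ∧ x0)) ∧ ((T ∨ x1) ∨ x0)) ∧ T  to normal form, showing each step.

Answer: normal form = T  (in 11 steps)

Working:
  start: ¬(((T ∨ F) ∧ (F ∧ x0)) ∧ ((T ∨ x1) ∨ x0)) ∧ T
  step 1: ¬(((T ∨ F) ∧ (F ∧ x0)) ∧ ((T ∨ x1) ∨ x0))
  step 2: ¬((T ∨ F) ∧ (F ∧ x0)) ∨ ¬((T ∨ x1) ∨ x0)
  step 3: (¬(T ∨ F) ∨ ¬(F ∧ x0)) ∨ ¬((T ∨ x1) ∨ x0)
  step 4: ((¬T ∧ ¬F) ∨ ¬(F ∧ x0)) ∨ ¬((T ∨ x1) ∨ x0)
  step 5: ((F ∧ ¬F) ∨ ¬(F ∧ x0)) ∨ ¬((T ∨ x1) ∨ x0)
  step 6: (F ∨ ¬(F ∧ x0)) ∨ ¬((T ∨ x1) ∨ x0)
  step 7: ¬(F ∧ x0) ∨ ¬((T ∨ x1) ∨ x0)
  step 8: (¬F ∨ ¬x0) ∨ ¬((T ∨ x1) ∨ x0)
  step 9: (T ∨ ¬x0) ∨ ¬((T ∨ x1) ∨ x0)
  step 10: T ∨ ¬((T ∨ x1) ∨ x0)
  step 11: T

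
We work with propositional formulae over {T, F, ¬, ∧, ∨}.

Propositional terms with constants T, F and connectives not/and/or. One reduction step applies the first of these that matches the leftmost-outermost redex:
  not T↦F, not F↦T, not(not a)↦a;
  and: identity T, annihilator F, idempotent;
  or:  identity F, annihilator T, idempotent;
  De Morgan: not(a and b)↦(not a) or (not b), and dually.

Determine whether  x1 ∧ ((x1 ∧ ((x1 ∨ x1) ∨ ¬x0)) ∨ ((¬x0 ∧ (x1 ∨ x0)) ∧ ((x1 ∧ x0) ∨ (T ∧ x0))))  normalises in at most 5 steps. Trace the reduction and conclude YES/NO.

Answer: YES — reaches normal form x1 ∧ ((x1 ∧ (x1 ∨ ¬x0)) ∨ ((¬x0 ∧ (x1 ∨ x0)) ∧ ((x1 ∧ x0) ∨ x0))) in 2 ≤ 5 steps

Derivation:
  start: x1 ∧ ((x1 ∧ ((x1 ∨ x1) ∨ ¬x0)) ∨ ((¬x0 ∧ (x1 ∨ x0)) ∧ ((x1 ∧ x0) ∨ (T ∧ x0))))
  step 1: x1 ∧ ((x1 ∧ (x1 ∨ ¬x0)) ∨ ((¬x0 ∧ (x1 ∨ x0)) ∧ ((x1 ∧ x0) ∨ (T ∧ x0))))
  step 2: x1 ∧ ((x1 ∧ (x1 ∨ ¬x0)) ∨ ((¬x0 ∧ (x1 ∨ x0)) ∧ ((x1 ∧ x0) ∨ x0)))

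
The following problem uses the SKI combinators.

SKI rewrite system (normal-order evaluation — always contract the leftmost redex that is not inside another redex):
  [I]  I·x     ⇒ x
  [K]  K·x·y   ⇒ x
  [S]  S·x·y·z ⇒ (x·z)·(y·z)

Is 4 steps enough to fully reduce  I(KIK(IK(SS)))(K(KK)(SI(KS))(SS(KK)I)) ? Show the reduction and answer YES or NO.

Answer: NO — after 4 steps the term is K(SS)(K(KK)(SI(KS))(SS(KK)I)), not yet normal

Reduction:
  start: I(KIK(IK(SS)))(K(KK)(SI(KS))(SS(KK)I))
  step 1: KIK(IK(SS))(K(KK)(SI(KS))(SS(KK)I))
  step 2: I(IK(SS))(K(KK)(SI(KS))(SS(KK)I))
  step 3: IK(SS)(K(KK)(SI(KS))(SS(KK)I))
  step 4: K(SS)(K(KK)(SI(KS))(SS(KK)I))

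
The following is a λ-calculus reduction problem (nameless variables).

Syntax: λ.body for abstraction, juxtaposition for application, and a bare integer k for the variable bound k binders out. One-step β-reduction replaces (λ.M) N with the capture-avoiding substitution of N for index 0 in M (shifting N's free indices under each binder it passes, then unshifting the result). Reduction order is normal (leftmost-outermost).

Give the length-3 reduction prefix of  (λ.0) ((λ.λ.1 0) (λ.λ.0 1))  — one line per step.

Answer: after 3 steps: λ.λ.0 1

Derivation:
  start: (λ.0) ((λ.λ.1 0) (λ.λ.0 1))
  step 1: (λ.λ.1 0) (λ.λ.0 1)
  step 2: λ.(λ.λ.0 1) 0
  step 3: λ.λ.0 1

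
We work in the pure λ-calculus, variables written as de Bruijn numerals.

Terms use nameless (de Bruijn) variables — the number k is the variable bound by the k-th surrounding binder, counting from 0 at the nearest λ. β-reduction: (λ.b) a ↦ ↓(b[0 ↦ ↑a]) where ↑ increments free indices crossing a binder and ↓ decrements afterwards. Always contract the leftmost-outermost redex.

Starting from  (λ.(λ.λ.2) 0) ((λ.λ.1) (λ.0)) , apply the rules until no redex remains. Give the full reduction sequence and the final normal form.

  start: (λ.(λ.λ.2) 0) ((λ.λ.1) (λ.0))
  →1  (λ.λ.(λ.λ.1) (λ.0)) ((λ.λ.1) (λ.0))
  →2  λ.(λ.λ.1) (λ.0)
  →3  λ.λ.λ.0

Answer: normal form = λ.λ.λ.0  (in 3 steps)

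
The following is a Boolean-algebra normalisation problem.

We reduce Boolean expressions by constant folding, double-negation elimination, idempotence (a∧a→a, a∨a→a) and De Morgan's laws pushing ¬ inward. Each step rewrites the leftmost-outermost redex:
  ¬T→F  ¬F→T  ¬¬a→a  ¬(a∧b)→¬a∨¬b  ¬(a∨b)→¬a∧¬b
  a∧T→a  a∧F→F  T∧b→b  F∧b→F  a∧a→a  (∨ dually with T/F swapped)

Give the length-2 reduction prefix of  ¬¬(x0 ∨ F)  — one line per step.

Answer: after 2 steps: x0

Derivation:
  start: ¬¬(x0 ∨ F)
  →1  x0 ∨ F
  →2  x0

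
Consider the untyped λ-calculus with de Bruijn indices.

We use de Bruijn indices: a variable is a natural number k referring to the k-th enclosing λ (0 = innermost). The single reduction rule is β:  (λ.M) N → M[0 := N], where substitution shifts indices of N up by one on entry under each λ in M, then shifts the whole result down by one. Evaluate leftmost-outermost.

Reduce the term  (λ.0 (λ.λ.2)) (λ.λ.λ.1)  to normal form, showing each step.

  start: (λ.0 (λ.λ.2)) (λ.λ.λ.1)
  step 1: (λ.λ.λ.1) (λ.λ.λ.λ.λ.1)
  step 2: λ.λ.1

Answer: normal form = λ.λ.1  (in 2 steps)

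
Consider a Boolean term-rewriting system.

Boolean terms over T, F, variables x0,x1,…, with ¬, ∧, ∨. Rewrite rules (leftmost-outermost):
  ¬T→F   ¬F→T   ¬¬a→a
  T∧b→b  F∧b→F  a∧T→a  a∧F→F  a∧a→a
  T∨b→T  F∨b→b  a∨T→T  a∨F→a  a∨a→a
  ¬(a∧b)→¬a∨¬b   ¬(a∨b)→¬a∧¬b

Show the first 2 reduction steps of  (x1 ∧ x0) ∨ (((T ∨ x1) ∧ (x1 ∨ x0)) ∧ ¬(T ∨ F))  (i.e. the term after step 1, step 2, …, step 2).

Answer: after 2 steps: (x1 ∧ x0) ∨ ((x1 ∨ x0) ∧ ¬(T ∨ F))

Reduction:
  start: (x1 ∧ x0) ∨ (((T ∨ x1) ∧ (x1 ∨ x0)) ∧ ¬(T ∨ F))
  [1] (x1 ∧ x0) ∨ ((T ∧ (x1 ∨ x0)) ∧ ¬(T ∨ F))
  [2] (x1 ∧ x0) ∨ ((x1 ∨ x0) ∧ ¬(T ∨ F))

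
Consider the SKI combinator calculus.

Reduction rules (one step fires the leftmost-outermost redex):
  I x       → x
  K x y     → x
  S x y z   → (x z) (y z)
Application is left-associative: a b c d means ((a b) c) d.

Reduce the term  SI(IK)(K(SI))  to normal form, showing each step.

Answer: normal form = SI  (in 3 steps)

Reduction:
  start: SI(IK)(K(SI))
  [1] I(K(SI))(IK(K(SI)))
  [2] K(SI)(IK(K(SI)))
  [3] SI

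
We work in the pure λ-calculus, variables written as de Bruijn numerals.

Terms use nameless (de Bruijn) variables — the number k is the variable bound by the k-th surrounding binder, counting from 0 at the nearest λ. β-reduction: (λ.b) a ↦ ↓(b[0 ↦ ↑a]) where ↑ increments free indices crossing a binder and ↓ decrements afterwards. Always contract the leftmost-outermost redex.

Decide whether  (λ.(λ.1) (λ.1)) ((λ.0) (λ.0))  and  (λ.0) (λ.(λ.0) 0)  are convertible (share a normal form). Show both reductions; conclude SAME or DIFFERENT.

Answer: SAME — A ⇓ λ.0, B ⇓ λ.0

Derivation:
Term A:
  start: (λ.(λ.1) (λ.1)) ((λ.0) (λ.0))
  [1] (λ.(λ.0) (λ.0)) (λ.(λ.0) (λ.0))
  [2] (λ.0) (λ.0)
  [3] λ.0

Term B:
  start: (λ.0) (λ.(λ.0) 0)
  [1] λ.(λ.0) 0
  [2] λ.0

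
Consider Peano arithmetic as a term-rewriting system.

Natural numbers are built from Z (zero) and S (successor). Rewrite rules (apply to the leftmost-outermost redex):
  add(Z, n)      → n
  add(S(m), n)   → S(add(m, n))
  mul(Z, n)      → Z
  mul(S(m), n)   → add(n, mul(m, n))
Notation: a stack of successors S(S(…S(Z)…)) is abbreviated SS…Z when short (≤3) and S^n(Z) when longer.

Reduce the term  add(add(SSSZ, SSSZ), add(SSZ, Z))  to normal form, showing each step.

Answer: normal form = S^8(Z)  (in 14 steps)

Working:
  start: add(add(SSSZ, SSSZ), add(SSZ, Z))
  step 1: add(S(add(SSZ, SSSZ)), add(SSZ, Z))
  step 2: S(add(add(SSZ, SSSZ), add(SSZ, Z)))
  step 3: S(add(S(add(SZ, SSSZ)), add(SSZ, Z)))
  step 4: S(S(add(add(SZ, SSSZ), add(SSZ, Z))))
  step 5: S(S(add(S(add(Z, SSSZ)), add(SSZ, Z))))
  step 6: S(S(S(add(add(Z, SSSZ), add(SSZ, Z)))))
  step 7: S(S(S(add(SSSZ, add(SSZ, Z)))))
  step 8: S(S(S(S(add(SSZ, add(SSZ, Z))))))
  step 9: S(S(S(S(S(add(SZ, add(SSZ, Z)))))))
  step 10: S(S(S(S(S(S(add(Z, add(SSZ, Z))))))))
  step 11: S(S(S(S(S(S(add(SSZ, Z)))))))
  step 12: S(S(S(S(S(S(S(add(SZ, Z))))))))
  step 13: S(S(S(S(S(S(S(S(add(Z, Z)))))))))
  step 14: S^8(Z)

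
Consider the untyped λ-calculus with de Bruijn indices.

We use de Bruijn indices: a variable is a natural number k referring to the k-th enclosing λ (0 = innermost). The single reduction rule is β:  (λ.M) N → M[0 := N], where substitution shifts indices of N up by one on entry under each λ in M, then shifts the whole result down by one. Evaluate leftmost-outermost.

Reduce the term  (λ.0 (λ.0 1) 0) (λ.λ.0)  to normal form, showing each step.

Answer: normal form = λ.λ.0  (in 3 steps)

Working:
  start: (λ.0 (λ.0 1) 0) (λ.λ.0)
  →1  (λ.λ.0) (λ.0 (λ.λ.0)) (λ.λ.0)
  →2  (λ.0) (λ.λ.0)
  →3  λ.λ.0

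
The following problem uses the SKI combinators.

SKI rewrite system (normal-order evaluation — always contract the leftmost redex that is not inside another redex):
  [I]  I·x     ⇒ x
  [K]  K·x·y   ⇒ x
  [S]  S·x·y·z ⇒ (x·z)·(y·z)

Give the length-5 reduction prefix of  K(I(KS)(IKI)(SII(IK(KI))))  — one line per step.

  start: K(I(KS)(IKI)(SII(IK(KI))))
  [1] K(KS(IKI)(SII(IK(KI))))
  [2] K(S(SII(IK(KI))))
  [3] K(S(I(IK(KI))(I(IK(KI)))))
  [4] K(S(IK(KI)(I(IK(KI)))))
  [5] K(S(K(KI)(I(IK(KI)))))

Answer: after 5 steps: K(S(K(KI)(I(IK(KI)))))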